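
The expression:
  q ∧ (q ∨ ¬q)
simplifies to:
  q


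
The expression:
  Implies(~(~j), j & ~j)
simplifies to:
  ~j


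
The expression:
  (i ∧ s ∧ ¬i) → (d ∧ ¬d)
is always true.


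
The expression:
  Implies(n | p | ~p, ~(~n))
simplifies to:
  n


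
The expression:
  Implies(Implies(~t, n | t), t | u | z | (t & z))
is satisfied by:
  {t: True, z: True, u: True, n: False}
  {t: True, z: True, u: False, n: False}
  {t: True, u: True, z: False, n: False}
  {t: True, u: False, z: False, n: False}
  {z: True, u: True, t: False, n: False}
  {z: True, u: False, t: False, n: False}
  {u: True, t: False, z: False, n: False}
  {u: False, t: False, z: False, n: False}
  {n: True, t: True, z: True, u: True}
  {n: True, t: True, z: True, u: False}
  {n: True, t: True, u: True, z: False}
  {n: True, t: True, u: False, z: False}
  {n: True, z: True, u: True, t: False}
  {n: True, z: True, u: False, t: False}
  {n: True, u: True, z: False, t: False}


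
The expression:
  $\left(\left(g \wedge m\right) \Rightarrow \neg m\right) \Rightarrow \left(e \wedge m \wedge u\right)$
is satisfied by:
  {m: True, u: True, g: True, e: True}
  {m: True, u: True, g: True, e: False}
  {m: True, g: True, e: True, u: False}
  {m: True, g: True, e: False, u: False}
  {m: True, u: True, e: True, g: False}


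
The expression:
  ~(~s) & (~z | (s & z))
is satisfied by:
  {s: True}


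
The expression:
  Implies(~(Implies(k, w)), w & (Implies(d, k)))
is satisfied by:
  {w: True, k: False}
  {k: False, w: False}
  {k: True, w: True}


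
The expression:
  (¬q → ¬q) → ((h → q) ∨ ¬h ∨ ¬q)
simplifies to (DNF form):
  True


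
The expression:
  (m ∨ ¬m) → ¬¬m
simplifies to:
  m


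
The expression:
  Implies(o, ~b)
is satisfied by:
  {o: False, b: False}
  {b: True, o: False}
  {o: True, b: False}


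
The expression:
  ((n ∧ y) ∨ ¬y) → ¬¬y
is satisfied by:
  {y: True}


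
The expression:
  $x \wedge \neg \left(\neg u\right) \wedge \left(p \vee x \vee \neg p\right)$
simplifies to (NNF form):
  $u \wedge x$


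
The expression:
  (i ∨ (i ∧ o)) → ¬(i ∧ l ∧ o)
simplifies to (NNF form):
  ¬i ∨ ¬l ∨ ¬o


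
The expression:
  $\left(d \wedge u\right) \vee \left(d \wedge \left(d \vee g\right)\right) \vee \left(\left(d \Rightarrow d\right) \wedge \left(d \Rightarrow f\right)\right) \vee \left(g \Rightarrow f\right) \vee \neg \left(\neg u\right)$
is always true.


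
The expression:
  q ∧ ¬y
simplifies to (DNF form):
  q ∧ ¬y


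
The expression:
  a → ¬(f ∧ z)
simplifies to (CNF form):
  ¬a ∨ ¬f ∨ ¬z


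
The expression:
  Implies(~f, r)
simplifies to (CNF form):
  f | r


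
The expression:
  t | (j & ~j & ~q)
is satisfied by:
  {t: True}


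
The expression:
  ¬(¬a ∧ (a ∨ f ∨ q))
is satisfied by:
  {a: True, q: False, f: False}
  {f: True, a: True, q: False}
  {a: True, q: True, f: False}
  {f: True, a: True, q: True}
  {f: False, q: False, a: False}


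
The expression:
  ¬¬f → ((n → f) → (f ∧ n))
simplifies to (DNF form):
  n ∨ ¬f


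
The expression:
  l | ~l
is always true.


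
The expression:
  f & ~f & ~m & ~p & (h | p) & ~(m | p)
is never true.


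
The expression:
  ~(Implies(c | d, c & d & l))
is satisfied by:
  {d: True, l: False, c: False}
  {d: True, c: True, l: False}
  {d: True, l: True, c: False}
  {c: True, l: False, d: False}
  {c: True, l: True, d: False}


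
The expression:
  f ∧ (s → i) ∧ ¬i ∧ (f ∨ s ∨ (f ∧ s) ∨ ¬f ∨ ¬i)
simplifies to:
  f ∧ ¬i ∧ ¬s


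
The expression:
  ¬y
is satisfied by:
  {y: False}


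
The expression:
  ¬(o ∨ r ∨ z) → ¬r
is always true.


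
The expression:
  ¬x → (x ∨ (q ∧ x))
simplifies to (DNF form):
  x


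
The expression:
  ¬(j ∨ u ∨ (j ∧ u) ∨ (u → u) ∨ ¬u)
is never true.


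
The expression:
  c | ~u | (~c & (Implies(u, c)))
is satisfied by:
  {c: True, u: False}
  {u: False, c: False}
  {u: True, c: True}


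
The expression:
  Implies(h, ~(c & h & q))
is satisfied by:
  {h: False, c: False, q: False}
  {q: True, h: False, c: False}
  {c: True, h: False, q: False}
  {q: True, c: True, h: False}
  {h: True, q: False, c: False}
  {q: True, h: True, c: False}
  {c: True, h: True, q: False}


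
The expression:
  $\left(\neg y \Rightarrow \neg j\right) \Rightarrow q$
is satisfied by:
  {q: True, j: True, y: False}
  {q: True, y: False, j: False}
  {q: True, j: True, y: True}
  {q: True, y: True, j: False}
  {j: True, y: False, q: False}


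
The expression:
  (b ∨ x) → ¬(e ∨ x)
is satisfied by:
  {x: False, e: False, b: False}
  {b: True, x: False, e: False}
  {e: True, x: False, b: False}


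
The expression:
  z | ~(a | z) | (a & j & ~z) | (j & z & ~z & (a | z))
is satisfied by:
  {z: True, j: True, a: False}
  {z: True, j: False, a: False}
  {j: True, z: False, a: False}
  {z: False, j: False, a: False}
  {a: True, z: True, j: True}
  {a: True, z: True, j: False}
  {a: True, j: True, z: False}


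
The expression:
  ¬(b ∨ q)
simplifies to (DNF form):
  ¬b ∧ ¬q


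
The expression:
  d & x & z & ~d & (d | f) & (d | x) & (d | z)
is never true.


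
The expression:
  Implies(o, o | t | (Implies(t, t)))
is always true.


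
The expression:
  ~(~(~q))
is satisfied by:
  {q: False}


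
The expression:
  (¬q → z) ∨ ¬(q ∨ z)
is always true.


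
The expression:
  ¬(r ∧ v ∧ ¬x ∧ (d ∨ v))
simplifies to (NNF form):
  x ∨ ¬r ∨ ¬v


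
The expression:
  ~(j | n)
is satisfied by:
  {n: False, j: False}


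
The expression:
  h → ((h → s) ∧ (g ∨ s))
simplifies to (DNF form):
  s ∨ ¬h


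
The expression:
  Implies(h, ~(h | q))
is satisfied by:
  {h: False}


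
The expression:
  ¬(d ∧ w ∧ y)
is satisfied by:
  {w: False, d: False, y: False}
  {y: True, w: False, d: False}
  {d: True, w: False, y: False}
  {y: True, d: True, w: False}
  {w: True, y: False, d: False}
  {y: True, w: True, d: False}
  {d: True, w: True, y: False}


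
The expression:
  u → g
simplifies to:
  g ∨ ¬u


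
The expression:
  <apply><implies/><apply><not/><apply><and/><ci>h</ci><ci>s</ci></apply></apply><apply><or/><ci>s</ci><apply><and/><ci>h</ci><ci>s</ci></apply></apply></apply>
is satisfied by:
  {s: True}


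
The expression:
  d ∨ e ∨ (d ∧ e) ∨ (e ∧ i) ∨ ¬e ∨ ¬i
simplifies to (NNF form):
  True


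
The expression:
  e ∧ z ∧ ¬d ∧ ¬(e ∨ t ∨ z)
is never true.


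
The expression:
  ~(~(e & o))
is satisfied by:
  {e: True, o: True}


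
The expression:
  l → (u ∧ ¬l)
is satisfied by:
  {l: False}


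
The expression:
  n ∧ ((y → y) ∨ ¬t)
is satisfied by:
  {n: True}


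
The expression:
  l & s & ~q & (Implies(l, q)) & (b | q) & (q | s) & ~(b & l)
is never true.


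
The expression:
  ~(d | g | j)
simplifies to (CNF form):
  ~d & ~g & ~j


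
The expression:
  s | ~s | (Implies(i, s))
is always true.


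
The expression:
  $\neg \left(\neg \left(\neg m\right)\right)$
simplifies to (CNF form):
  $\neg m$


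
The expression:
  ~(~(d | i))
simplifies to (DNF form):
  d | i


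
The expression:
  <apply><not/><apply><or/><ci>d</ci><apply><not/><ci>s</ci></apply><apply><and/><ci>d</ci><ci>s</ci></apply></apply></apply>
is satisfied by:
  {s: True, d: False}


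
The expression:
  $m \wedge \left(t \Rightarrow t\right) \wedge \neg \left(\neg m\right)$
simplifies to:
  $m$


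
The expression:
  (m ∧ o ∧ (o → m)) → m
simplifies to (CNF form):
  True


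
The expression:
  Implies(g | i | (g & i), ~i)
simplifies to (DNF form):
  ~i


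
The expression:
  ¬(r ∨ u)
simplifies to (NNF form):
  ¬r ∧ ¬u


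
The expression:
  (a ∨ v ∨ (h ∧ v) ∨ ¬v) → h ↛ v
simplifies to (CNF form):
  h ∧ ¬v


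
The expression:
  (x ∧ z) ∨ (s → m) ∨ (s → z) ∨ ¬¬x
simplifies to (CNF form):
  m ∨ x ∨ z ∨ ¬s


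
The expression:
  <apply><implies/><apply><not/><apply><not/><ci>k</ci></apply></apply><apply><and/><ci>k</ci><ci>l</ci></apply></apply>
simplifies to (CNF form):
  <apply><or/><ci>l</ci><apply><not/><ci>k</ci></apply></apply>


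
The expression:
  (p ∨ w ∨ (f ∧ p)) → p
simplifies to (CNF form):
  p ∨ ¬w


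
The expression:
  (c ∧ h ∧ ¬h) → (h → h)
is always true.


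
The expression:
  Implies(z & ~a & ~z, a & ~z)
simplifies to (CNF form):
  True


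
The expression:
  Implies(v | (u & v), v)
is always true.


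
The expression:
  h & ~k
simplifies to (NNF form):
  h & ~k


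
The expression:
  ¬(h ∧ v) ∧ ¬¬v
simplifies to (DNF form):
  v ∧ ¬h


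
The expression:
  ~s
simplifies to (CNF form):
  ~s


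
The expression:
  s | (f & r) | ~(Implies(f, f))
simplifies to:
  s | (f & r)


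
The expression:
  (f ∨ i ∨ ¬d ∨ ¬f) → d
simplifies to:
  d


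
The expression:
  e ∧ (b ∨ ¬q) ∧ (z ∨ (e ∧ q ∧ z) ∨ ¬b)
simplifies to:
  e ∧ (b ∨ ¬q) ∧ (z ∨ ¬b)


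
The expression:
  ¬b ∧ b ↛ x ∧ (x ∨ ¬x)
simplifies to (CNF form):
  False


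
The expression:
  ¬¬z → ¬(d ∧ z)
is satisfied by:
  {z: False, d: False}
  {d: True, z: False}
  {z: True, d: False}


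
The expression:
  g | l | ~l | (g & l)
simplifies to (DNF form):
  True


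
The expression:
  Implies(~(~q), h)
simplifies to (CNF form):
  h | ~q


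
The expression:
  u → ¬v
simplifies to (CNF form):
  ¬u ∨ ¬v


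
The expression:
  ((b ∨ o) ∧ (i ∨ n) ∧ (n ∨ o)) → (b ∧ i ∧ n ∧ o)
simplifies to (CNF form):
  (b ∨ ¬b ∨ ¬n) ∧ (b ∨ ¬i ∨ ¬o) ∧ (b ∨ ¬n ∨ ¬o) ∧ (i ∨ ¬b ∨ ¬n) ∧ (i ∨ ¬i ∨ ¬o) ∧ (i ∨ ¬n ∨ ¬o) ∧ (n ∨ ¬b ∨ ¬n) ∧ (n ∨ ¬i ∨ ¬o) ∧ (n ∨ ¬n ∨ ¬o) ∧ (o ∨ ¬b ∨ ¬n) ∧ (o ∨ ¬i ∨ ¬o) ∧ (o ∨ ¬n ∨ ¬o) ∧ (b ∨ ¬b ∨ ¬i ∨ ¬n) ∧ (b ∨ ¬b ∨ ¬i ∨ ¬o) ∧ (b ∨ ¬b ∨ ¬n ∨ ¬o) ∧ (b ∨ ¬i ∨ ¬n ∨ ¬o) ∧ (i ∨ ¬b ∨ ¬i ∨ ¬n) ∧ (i ∨ ¬b ∨ ¬i ∨ ¬o) ∧ (i ∨ ¬b ∨ ¬n ∨ ¬o) ∧ (i ∨ ¬i ∨ ¬n ∨ ¬o) ∧ (n ∨ ¬b ∨ ¬i ∨ ¬n) ∧ (n ∨ ¬b ∨ ¬i ∨ ¬o) ∧ (n ∨ ¬b ∨ ¬n ∨ ¬o) ∧ (n ∨ ¬i ∨ ¬n ∨ ¬o) ∧ (o ∨ ¬b ∨ ¬i ∨ ¬n) ∧ (o ∨ ¬b ∨ ¬i ∨ ¬o) ∧ (o ∨ ¬b ∨ ¬n ∨ ¬o) ∧ (o ∨ ¬i ∨ ¬n ∨ ¬o)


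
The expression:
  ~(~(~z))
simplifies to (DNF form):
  ~z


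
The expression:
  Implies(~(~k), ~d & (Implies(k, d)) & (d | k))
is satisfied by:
  {k: False}


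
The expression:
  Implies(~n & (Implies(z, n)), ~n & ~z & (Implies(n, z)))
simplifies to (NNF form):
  True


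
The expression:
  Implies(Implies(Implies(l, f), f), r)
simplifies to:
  r | (~f & ~l)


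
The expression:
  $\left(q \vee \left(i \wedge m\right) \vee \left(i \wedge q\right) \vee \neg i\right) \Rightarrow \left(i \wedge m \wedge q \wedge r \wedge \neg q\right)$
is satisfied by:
  {i: True, q: False, m: False}


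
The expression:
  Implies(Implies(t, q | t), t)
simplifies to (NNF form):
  t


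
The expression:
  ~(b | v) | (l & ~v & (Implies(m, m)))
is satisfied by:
  {l: True, v: False, b: False}
  {l: False, v: False, b: False}
  {b: True, l: True, v: False}


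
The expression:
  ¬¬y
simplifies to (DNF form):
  y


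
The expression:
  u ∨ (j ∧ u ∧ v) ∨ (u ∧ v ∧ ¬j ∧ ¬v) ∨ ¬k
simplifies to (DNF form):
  u ∨ ¬k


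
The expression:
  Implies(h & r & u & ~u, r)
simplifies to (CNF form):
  True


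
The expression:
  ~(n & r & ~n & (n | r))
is always true.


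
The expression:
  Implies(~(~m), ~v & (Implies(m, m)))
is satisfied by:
  {m: False, v: False}
  {v: True, m: False}
  {m: True, v: False}


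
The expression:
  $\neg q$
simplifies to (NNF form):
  $\neg q$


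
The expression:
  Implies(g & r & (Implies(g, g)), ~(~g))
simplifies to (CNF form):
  True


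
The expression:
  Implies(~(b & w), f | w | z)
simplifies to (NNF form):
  f | w | z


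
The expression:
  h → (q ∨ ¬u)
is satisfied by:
  {q: True, h: False, u: False}
  {h: False, u: False, q: False}
  {q: True, u: True, h: False}
  {u: True, h: False, q: False}
  {q: True, h: True, u: False}
  {h: True, q: False, u: False}
  {q: True, u: True, h: True}


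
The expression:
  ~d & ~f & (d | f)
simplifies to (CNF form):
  False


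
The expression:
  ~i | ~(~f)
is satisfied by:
  {f: True, i: False}
  {i: False, f: False}
  {i: True, f: True}


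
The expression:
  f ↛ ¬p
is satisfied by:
  {p: True, f: True}


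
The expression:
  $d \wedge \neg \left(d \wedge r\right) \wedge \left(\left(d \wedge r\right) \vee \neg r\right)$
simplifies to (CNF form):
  $d \wedge \neg r$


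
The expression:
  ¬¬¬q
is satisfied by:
  {q: False}


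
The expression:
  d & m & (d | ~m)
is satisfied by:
  {m: True, d: True}


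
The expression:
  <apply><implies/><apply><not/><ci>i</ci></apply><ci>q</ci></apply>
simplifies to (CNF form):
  <apply><or/><ci>i</ci><ci>q</ci></apply>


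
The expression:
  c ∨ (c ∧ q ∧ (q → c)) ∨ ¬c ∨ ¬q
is always true.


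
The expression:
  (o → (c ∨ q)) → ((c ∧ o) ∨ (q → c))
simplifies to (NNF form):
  c ∨ ¬q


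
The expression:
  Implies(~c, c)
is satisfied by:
  {c: True}


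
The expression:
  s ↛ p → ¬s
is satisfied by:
  {p: True, s: False}
  {s: False, p: False}
  {s: True, p: True}


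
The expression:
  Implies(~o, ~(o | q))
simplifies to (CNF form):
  o | ~q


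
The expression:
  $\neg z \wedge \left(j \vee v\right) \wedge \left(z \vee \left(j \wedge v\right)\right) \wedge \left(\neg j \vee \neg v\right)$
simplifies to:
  $\text{False}$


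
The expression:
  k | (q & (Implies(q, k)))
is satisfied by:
  {k: True}


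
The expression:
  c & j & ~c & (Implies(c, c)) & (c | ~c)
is never true.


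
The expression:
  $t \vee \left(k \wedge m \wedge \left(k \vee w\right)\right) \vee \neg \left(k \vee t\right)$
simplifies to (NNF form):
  $m \vee t \vee \neg k$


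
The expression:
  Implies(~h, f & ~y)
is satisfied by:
  {h: True, f: True, y: False}
  {h: True, f: False, y: False}
  {y: True, h: True, f: True}
  {y: True, h: True, f: False}
  {f: True, y: False, h: False}


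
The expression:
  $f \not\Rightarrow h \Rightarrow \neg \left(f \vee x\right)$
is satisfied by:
  {h: True, f: False}
  {f: False, h: False}
  {f: True, h: True}


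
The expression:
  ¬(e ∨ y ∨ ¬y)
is never true.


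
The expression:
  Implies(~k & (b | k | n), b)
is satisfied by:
  {b: True, k: True, n: False}
  {b: True, k: False, n: False}
  {k: True, b: False, n: False}
  {b: False, k: False, n: False}
  {b: True, n: True, k: True}
  {b: True, n: True, k: False}
  {n: True, k: True, b: False}


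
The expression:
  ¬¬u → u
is always true.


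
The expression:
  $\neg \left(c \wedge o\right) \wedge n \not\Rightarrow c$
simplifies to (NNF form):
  $n \wedge \neg c$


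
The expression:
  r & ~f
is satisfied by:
  {r: True, f: False}


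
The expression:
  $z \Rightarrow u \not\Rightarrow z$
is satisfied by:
  {z: False}


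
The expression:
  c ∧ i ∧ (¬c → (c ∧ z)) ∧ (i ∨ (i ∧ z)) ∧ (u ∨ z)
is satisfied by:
  {c: True, i: True, z: True, u: True}
  {c: True, i: True, z: True, u: False}
  {c: True, i: True, u: True, z: False}


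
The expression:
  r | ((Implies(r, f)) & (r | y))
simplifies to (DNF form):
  r | y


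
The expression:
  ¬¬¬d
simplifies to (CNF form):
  ¬d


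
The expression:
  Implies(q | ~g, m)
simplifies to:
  m | (g & ~q)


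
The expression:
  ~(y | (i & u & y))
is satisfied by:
  {y: False}


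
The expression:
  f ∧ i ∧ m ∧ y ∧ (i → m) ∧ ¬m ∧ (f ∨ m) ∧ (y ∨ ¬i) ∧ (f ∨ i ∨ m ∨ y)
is never true.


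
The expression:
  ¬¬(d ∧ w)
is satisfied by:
  {w: True, d: True}


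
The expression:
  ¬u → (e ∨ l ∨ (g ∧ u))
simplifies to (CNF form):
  e ∨ l ∨ u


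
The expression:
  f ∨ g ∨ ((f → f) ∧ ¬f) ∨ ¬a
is always true.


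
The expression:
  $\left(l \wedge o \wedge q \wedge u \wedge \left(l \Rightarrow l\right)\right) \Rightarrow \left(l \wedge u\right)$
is always true.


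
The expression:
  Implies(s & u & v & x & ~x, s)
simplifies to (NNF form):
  True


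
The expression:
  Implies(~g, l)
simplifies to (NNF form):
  g | l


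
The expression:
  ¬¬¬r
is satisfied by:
  {r: False}


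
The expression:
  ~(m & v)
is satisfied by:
  {m: False, v: False}
  {v: True, m: False}
  {m: True, v: False}


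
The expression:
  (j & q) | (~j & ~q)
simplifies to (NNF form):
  (j & q) | (~j & ~q)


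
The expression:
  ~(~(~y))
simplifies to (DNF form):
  ~y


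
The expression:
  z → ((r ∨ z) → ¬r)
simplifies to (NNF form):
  ¬r ∨ ¬z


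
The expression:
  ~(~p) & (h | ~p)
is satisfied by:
  {h: True, p: True}


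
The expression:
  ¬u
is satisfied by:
  {u: False}


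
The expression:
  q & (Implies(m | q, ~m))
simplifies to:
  q & ~m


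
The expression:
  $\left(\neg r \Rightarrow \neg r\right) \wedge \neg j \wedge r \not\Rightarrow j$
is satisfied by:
  {r: True, j: False}


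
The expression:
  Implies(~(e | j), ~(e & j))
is always true.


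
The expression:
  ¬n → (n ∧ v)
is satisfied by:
  {n: True}


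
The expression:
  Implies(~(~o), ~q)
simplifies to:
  ~o | ~q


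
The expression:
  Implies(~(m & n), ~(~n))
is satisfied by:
  {n: True}


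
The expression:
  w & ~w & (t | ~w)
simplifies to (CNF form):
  False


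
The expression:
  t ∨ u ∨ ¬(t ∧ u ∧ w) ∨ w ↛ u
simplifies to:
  True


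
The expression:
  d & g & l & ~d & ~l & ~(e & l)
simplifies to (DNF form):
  False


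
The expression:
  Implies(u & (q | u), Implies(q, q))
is always true.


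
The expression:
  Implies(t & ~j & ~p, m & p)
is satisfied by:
  {p: True, j: True, t: False}
  {p: True, j: False, t: False}
  {j: True, p: False, t: False}
  {p: False, j: False, t: False}
  {t: True, p: True, j: True}
  {t: True, p: True, j: False}
  {t: True, j: True, p: False}


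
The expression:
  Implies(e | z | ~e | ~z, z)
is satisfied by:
  {z: True}


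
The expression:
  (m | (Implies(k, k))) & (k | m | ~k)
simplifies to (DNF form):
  True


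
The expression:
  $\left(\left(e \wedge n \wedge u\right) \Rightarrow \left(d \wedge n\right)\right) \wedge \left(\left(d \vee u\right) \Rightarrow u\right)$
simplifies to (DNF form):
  $\left(d \wedge u\right) \vee \left(\neg d \wedge \neg e\right) \vee \left(\neg d \wedge \neg n\right) \vee \left(\neg d \wedge \neg u\right)$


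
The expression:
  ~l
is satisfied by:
  {l: False}


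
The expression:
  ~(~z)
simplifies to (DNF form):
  z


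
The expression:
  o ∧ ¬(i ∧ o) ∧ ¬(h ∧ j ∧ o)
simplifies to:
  o ∧ ¬i ∧ (¬h ∨ ¬j)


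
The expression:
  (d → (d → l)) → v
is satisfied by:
  {v: True, d: True, l: False}
  {v: True, d: False, l: False}
  {v: True, l: True, d: True}
  {v: True, l: True, d: False}
  {d: True, l: False, v: False}


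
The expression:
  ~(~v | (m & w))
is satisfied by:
  {v: True, w: False, m: False}
  {m: True, v: True, w: False}
  {w: True, v: True, m: False}


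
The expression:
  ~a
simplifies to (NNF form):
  ~a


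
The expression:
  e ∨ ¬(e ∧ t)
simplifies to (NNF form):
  True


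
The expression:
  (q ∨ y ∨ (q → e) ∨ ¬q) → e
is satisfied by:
  {e: True}


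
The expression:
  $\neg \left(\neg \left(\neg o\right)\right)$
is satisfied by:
  {o: False}


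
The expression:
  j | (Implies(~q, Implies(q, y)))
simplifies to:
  True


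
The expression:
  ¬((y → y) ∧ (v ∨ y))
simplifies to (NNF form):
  ¬v ∧ ¬y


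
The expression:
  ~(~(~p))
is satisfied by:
  {p: False}


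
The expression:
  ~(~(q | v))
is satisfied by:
  {q: True, v: True}
  {q: True, v: False}
  {v: True, q: False}


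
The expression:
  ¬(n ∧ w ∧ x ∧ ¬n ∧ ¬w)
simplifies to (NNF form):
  True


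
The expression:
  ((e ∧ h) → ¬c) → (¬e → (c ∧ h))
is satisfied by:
  {e: True, h: True, c: True}
  {e: True, h: True, c: False}
  {e: True, c: True, h: False}
  {e: True, c: False, h: False}
  {h: True, c: True, e: False}


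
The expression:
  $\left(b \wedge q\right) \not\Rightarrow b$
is never true.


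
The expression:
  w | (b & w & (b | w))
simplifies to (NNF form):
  w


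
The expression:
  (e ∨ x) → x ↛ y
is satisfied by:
  {y: False, e: False, x: False}
  {x: True, y: False, e: False}
  {x: True, e: True, y: False}
  {y: True, e: False, x: False}


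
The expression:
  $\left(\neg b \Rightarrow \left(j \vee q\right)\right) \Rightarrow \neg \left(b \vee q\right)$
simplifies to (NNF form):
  $\neg b \wedge \neg q$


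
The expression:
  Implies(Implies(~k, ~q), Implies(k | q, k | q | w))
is always true.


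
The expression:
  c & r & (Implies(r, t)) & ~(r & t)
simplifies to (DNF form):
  False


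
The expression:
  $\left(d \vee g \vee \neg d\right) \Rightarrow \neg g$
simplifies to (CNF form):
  $\neg g$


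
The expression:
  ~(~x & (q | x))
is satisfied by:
  {x: True, q: False}
  {q: False, x: False}
  {q: True, x: True}


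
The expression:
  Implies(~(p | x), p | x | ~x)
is always true.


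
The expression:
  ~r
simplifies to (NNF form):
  ~r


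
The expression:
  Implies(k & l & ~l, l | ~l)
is always true.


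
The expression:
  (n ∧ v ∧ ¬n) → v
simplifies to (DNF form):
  True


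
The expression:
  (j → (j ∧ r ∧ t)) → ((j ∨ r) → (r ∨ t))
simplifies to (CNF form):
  True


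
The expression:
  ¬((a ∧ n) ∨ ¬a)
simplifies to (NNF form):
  a ∧ ¬n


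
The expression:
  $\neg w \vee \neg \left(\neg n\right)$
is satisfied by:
  {n: True, w: False}
  {w: False, n: False}
  {w: True, n: True}


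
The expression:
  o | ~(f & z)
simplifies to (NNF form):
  o | ~f | ~z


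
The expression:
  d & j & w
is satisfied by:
  {j: True, w: True, d: True}


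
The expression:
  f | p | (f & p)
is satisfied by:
  {p: True, f: True}
  {p: True, f: False}
  {f: True, p: False}


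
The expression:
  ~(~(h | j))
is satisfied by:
  {h: True, j: True}
  {h: True, j: False}
  {j: True, h: False}


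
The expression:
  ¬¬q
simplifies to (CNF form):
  q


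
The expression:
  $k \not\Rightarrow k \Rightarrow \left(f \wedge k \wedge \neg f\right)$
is always true.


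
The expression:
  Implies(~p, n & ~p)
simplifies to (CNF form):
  n | p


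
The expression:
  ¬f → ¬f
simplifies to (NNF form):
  True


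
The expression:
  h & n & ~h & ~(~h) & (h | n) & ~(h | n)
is never true.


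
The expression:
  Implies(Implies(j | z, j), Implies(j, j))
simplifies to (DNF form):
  True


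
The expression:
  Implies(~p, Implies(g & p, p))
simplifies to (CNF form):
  True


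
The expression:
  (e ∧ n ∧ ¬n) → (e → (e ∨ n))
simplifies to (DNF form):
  True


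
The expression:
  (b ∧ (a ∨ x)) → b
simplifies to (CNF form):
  True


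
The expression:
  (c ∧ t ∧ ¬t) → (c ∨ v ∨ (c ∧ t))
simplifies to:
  True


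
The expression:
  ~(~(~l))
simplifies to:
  ~l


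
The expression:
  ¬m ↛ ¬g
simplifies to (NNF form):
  g ∧ ¬m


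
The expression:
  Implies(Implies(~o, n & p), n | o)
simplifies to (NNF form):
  True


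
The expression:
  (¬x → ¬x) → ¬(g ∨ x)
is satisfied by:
  {x: False, g: False}


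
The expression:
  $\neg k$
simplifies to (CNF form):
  $\neg k$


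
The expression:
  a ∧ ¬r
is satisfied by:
  {a: True, r: False}


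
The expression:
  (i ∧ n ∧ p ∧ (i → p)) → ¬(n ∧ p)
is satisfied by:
  {p: False, n: False, i: False}
  {i: True, p: False, n: False}
  {n: True, p: False, i: False}
  {i: True, n: True, p: False}
  {p: True, i: False, n: False}
  {i: True, p: True, n: False}
  {n: True, p: True, i: False}


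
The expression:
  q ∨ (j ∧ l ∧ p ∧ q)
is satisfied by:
  {q: True}


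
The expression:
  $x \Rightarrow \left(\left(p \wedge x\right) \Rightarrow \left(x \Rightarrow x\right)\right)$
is always true.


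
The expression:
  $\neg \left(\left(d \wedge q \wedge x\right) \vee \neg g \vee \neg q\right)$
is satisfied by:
  {g: True, q: True, d: False, x: False}
  {g: True, q: True, x: True, d: False}
  {g: True, q: True, d: True, x: False}


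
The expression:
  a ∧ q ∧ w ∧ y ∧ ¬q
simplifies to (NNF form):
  False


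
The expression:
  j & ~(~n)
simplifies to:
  j & n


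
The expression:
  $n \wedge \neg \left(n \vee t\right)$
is never true.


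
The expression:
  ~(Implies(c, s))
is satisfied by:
  {c: True, s: False}


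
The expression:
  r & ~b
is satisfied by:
  {r: True, b: False}


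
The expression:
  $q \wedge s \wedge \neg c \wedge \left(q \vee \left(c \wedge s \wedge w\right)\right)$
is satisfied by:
  {s: True, q: True, c: False}


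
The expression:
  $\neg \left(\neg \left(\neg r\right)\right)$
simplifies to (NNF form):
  $\neg r$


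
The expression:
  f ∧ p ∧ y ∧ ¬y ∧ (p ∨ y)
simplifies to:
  False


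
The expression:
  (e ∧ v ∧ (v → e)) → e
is always true.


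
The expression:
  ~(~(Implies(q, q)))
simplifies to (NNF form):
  True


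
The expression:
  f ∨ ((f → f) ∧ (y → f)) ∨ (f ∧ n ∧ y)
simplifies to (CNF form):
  f ∨ ¬y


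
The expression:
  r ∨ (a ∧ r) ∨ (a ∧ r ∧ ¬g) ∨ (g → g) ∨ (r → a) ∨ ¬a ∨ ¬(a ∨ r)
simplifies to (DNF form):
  True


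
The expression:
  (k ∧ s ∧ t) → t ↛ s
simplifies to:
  ¬k ∨ ¬s ∨ ¬t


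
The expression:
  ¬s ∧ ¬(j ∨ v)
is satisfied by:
  {v: False, j: False, s: False}


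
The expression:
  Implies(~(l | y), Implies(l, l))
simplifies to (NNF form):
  True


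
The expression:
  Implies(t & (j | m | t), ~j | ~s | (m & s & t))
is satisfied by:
  {m: True, s: False, t: False, j: False}
  {m: False, s: False, t: False, j: False}
  {j: True, m: True, s: False, t: False}
  {j: True, m: False, s: False, t: False}
  {m: True, t: True, j: False, s: False}
  {t: True, j: False, s: False, m: False}
  {j: True, t: True, m: True, s: False}
  {j: True, t: True, m: False, s: False}
  {m: True, s: True, j: False, t: False}
  {s: True, j: False, t: False, m: False}
  {m: True, j: True, s: True, t: False}
  {j: True, s: True, m: False, t: False}
  {m: True, t: True, s: True, j: False}
  {t: True, s: True, j: False, m: False}
  {j: True, t: True, s: True, m: True}


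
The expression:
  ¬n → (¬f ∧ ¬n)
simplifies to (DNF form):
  n ∨ ¬f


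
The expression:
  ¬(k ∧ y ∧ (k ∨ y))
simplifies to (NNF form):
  ¬k ∨ ¬y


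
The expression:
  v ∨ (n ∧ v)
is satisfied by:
  {v: True}


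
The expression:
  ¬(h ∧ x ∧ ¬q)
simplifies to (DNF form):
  q ∨ ¬h ∨ ¬x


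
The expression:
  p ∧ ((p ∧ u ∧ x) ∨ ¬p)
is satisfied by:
  {p: True, u: True, x: True}


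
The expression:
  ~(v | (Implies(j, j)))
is never true.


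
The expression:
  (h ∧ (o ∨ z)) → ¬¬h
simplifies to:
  True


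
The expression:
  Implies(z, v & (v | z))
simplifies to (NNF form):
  v | ~z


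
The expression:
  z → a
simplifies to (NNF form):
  a ∨ ¬z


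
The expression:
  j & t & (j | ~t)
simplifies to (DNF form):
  j & t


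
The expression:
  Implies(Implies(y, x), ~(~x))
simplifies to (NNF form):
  x | y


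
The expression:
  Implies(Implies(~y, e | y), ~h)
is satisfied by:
  {y: False, h: False, e: False}
  {e: True, y: False, h: False}
  {y: True, e: False, h: False}
  {e: True, y: True, h: False}
  {h: True, e: False, y: False}


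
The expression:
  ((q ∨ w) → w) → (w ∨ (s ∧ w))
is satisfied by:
  {q: True, w: True}
  {q: True, w: False}
  {w: True, q: False}


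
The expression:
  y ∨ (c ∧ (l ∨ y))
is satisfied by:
  {y: True, l: True, c: True}
  {y: True, l: True, c: False}
  {y: True, c: True, l: False}
  {y: True, c: False, l: False}
  {l: True, c: True, y: False}


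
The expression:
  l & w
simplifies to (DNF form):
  l & w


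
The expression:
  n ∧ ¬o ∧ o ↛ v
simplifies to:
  False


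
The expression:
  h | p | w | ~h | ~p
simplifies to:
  True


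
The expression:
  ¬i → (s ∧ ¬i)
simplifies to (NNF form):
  i ∨ s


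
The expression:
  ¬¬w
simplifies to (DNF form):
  w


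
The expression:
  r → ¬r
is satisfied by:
  {r: False}


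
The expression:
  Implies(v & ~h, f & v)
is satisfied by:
  {h: True, f: True, v: False}
  {h: True, f: False, v: False}
  {f: True, h: False, v: False}
  {h: False, f: False, v: False}
  {h: True, v: True, f: True}
  {h: True, v: True, f: False}
  {v: True, f: True, h: False}


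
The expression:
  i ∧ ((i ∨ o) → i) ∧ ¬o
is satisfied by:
  {i: True, o: False}


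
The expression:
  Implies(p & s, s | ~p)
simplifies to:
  True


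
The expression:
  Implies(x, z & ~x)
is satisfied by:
  {x: False}


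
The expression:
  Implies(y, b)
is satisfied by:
  {b: True, y: False}
  {y: False, b: False}
  {y: True, b: True}


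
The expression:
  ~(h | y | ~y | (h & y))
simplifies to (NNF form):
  False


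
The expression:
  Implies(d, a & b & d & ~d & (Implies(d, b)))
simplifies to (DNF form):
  ~d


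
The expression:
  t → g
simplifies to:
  g ∨ ¬t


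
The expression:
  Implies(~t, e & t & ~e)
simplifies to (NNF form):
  t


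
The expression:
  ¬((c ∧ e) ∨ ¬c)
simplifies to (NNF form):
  c ∧ ¬e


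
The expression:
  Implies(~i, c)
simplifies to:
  c | i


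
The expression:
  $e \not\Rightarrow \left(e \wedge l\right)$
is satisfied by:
  {e: True, l: False}


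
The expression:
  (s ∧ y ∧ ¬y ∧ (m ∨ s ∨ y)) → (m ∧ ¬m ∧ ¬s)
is always true.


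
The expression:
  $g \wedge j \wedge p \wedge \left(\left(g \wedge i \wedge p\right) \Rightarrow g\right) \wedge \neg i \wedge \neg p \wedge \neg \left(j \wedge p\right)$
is never true.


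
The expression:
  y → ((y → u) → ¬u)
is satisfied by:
  {u: False, y: False}
  {y: True, u: False}
  {u: True, y: False}


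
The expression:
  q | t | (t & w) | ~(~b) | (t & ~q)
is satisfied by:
  {t: True, b: True, q: True}
  {t: True, b: True, q: False}
  {t: True, q: True, b: False}
  {t: True, q: False, b: False}
  {b: True, q: True, t: False}
  {b: True, q: False, t: False}
  {q: True, b: False, t: False}


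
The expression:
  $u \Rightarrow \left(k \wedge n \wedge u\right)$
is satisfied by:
  {n: True, k: True, u: False}
  {n: True, k: False, u: False}
  {k: True, n: False, u: False}
  {n: False, k: False, u: False}
  {n: True, u: True, k: True}


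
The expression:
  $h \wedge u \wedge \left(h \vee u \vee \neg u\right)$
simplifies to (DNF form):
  $h \wedge u$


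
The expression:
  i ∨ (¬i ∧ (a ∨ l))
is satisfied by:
  {i: True, a: True, l: True}
  {i: True, a: True, l: False}
  {i: True, l: True, a: False}
  {i: True, l: False, a: False}
  {a: True, l: True, i: False}
  {a: True, l: False, i: False}
  {l: True, a: False, i: False}


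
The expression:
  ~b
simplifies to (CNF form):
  ~b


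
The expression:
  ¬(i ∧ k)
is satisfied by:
  {k: False, i: False}
  {i: True, k: False}
  {k: True, i: False}


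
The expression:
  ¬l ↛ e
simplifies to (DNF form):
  ¬e ∧ ¬l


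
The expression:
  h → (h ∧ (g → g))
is always true.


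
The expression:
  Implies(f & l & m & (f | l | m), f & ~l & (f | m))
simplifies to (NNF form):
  ~f | ~l | ~m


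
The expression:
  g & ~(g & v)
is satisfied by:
  {g: True, v: False}


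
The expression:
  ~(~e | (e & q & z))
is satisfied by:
  {e: True, q: False, z: False}
  {z: True, e: True, q: False}
  {q: True, e: True, z: False}


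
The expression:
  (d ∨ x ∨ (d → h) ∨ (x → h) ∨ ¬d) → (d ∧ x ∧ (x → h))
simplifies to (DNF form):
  d ∧ h ∧ x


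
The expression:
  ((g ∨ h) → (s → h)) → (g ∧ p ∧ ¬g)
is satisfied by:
  {s: True, g: True, h: False}


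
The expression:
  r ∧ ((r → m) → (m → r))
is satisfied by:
  {r: True}


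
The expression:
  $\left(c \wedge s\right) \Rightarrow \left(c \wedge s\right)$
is always true.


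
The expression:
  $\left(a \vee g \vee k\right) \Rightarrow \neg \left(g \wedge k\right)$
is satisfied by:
  {g: False, k: False}
  {k: True, g: False}
  {g: True, k: False}


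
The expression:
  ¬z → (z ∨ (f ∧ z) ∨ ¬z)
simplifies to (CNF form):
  True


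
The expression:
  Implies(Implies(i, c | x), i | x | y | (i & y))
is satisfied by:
  {i: True, y: True, x: True}
  {i: True, y: True, x: False}
  {i: True, x: True, y: False}
  {i: True, x: False, y: False}
  {y: True, x: True, i: False}
  {y: True, x: False, i: False}
  {x: True, y: False, i: False}


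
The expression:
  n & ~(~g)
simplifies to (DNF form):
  g & n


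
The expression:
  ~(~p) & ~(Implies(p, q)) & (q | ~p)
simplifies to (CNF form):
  False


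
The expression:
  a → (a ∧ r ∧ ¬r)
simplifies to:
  ¬a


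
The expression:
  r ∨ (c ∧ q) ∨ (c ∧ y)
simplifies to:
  r ∨ (c ∧ q) ∨ (c ∧ y)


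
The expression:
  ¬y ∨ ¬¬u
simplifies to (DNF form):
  u ∨ ¬y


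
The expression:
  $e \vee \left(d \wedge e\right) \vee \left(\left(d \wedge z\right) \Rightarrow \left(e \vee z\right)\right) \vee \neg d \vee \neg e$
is always true.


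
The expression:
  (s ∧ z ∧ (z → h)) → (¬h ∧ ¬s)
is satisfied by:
  {s: False, z: False, h: False}
  {h: True, s: False, z: False}
  {z: True, s: False, h: False}
  {h: True, z: True, s: False}
  {s: True, h: False, z: False}
  {h: True, s: True, z: False}
  {z: True, s: True, h: False}


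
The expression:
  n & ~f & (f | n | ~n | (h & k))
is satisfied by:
  {n: True, f: False}


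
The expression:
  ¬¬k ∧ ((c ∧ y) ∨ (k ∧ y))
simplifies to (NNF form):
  k ∧ y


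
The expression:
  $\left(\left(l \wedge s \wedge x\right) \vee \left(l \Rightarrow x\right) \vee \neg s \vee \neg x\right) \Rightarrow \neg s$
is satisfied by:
  {s: False}


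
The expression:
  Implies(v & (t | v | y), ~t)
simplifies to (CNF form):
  ~t | ~v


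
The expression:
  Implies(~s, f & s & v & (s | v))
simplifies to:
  s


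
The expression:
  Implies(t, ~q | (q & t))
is always true.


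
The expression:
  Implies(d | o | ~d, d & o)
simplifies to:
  d & o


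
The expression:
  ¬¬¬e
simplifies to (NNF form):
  ¬e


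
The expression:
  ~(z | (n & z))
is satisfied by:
  {z: False}


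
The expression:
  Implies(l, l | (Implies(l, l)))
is always true.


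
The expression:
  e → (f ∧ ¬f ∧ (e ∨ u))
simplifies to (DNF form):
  ¬e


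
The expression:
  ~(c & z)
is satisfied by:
  {c: False, z: False}
  {z: True, c: False}
  {c: True, z: False}


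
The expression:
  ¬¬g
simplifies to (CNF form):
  g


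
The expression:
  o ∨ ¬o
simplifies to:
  True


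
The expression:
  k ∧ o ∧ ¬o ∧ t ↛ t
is never true.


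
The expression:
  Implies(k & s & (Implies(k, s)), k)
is always true.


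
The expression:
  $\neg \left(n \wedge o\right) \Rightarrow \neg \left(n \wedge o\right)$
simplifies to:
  $\text{True}$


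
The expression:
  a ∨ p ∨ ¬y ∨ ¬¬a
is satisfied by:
  {a: True, p: True, y: False}
  {a: True, p: False, y: False}
  {p: True, a: False, y: False}
  {a: False, p: False, y: False}
  {a: True, y: True, p: True}
  {a: True, y: True, p: False}
  {y: True, p: True, a: False}


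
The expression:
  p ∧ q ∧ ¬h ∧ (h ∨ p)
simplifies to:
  p ∧ q ∧ ¬h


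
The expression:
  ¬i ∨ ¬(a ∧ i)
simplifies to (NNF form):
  ¬a ∨ ¬i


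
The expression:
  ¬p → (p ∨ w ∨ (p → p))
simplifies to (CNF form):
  True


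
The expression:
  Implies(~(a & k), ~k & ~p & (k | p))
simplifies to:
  a & k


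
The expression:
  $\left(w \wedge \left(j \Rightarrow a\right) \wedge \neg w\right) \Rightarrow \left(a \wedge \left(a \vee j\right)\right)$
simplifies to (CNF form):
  $\text{True}$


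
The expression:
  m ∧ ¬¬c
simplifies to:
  c ∧ m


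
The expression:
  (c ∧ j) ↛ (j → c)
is never true.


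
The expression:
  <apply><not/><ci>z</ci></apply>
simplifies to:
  <apply><not/><ci>z</ci></apply>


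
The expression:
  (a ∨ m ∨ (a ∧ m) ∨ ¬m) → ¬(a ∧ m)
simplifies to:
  ¬a ∨ ¬m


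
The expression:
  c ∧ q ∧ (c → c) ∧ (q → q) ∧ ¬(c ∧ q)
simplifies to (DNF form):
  False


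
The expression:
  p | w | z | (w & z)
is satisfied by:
  {p: True, z: True, w: True}
  {p: True, z: True, w: False}
  {p: True, w: True, z: False}
  {p: True, w: False, z: False}
  {z: True, w: True, p: False}
  {z: True, w: False, p: False}
  {w: True, z: False, p: False}


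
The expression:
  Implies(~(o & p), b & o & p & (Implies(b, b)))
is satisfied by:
  {p: True, o: True}


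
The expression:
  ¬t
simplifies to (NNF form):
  ¬t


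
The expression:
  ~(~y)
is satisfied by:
  {y: True}


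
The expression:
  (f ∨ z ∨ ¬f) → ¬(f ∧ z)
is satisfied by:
  {z: False, f: False}
  {f: True, z: False}
  {z: True, f: False}


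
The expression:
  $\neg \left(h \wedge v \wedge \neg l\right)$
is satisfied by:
  {l: True, h: False, v: False}
  {h: False, v: False, l: False}
  {l: True, v: True, h: False}
  {v: True, h: False, l: False}
  {l: True, h: True, v: False}
  {h: True, l: False, v: False}
  {l: True, v: True, h: True}


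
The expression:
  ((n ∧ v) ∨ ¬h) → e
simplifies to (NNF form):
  e ∨ (h ∧ ¬n) ∨ (h ∧ ¬v)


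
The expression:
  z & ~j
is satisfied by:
  {z: True, j: False}


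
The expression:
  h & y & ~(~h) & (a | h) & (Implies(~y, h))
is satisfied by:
  {h: True, y: True}
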